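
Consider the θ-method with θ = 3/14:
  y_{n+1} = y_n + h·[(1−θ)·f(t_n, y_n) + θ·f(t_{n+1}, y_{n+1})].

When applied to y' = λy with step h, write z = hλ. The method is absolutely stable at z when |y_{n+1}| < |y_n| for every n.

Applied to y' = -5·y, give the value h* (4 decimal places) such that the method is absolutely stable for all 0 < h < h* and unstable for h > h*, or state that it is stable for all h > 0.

Test eqn y'=λy, z=hλ:
  y_{n+1} = y_n + z·[11/14·y_n + 3/14·y_{n+1}] ⇒ (1 − 3/14z)y_{n+1} = (1 + 11/14z)y_n
  Hence R(z) = (1 + 11/14z)/(1 − 3/14z).

Need |R(x)|<1, x<0.
x=-0.35: |R|=0.6744
R=−1: 1+11/14x = −1+3/14x ⇒ -4/7x=2 ⇒ x=2/(-4/7)=-3.5000
Confirm numerically:
  x=-2.956: |R|=0.80969 <1
  x=-2.104: |R|=0.45018 <1
  x=-1.714: |R|=0.25358 <1
  x=-1.406: |R|=0.08047 <1
  x=-3.976: |R|=1.14687 >1
  x=-3.746: |R|=1.07798 >1
So |R|<1 on (-3.5000, 0).

(-3.5000,0); λ=-5 ⇒ h* = (7/2)/5 = 0.7000.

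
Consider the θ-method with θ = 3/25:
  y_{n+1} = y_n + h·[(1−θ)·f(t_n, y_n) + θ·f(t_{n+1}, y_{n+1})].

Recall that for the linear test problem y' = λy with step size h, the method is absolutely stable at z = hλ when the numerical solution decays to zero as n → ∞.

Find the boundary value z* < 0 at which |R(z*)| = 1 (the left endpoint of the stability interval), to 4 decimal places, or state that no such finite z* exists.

On y'=λy, z=hλ:
  y_{n+1} = y_n + z·[22/25·y_n + 3/25·y_{n+1}] ⇒ (1 − 3/25z)y_{n+1} = (1 + 22/25z)y_n
  so R(z) = (1 + 22/25z)/(1 − 3/25z).

Find x<0 with |R(x)|<1.
x=-0.3: |R|=0.7104
R=−1: 1+22/25x = −1+3/25x ⇒ -19/25x=2 ⇒ x=2/(-19/25)=-2.6316
Confirm numerically:
  x=-2.602: |R|=0.98287 <1
  x=-2.562: |R|=0.95955 <1
  x=-1.859: |R|=0.51993 <1
  x=-3.156: |R|=1.28908 >1
  x=-2.969: |R|=1.18908 >1
  x=-2.811: |R|=1.10197 >1
So |R|<1 on (-2.6316, 0).

left endpoint -2.6316.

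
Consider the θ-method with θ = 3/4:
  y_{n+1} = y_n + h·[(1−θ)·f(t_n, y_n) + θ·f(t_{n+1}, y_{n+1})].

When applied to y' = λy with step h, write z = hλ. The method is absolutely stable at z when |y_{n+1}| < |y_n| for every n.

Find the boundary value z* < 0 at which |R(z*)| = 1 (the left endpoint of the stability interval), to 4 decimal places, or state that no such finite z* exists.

unbounded; (−∞, 0).

Set f=λy, z=hλ:
  y_{n+1} = y_n + z·[1/4·y_n + 3/4·y_{n+1}] ⇒ (1 − 3/4z)y_{n+1} = (1 + 1/4z)y_n
  R(z) = (1 + 1/4z)/(1 − 3/4z).

Need |R(x)|<1, x<0.
x=-0.49: |R|=0.6417
x=-2: |R|=0.2000
x=-10: |R|=0.1765
x=-100: |R|=0.3158
θ=3/4≥1/2 ⇒ |1+1/4x|<|1−3/4x| ∀x<0 ⇒ stable on all of ℝ⁻.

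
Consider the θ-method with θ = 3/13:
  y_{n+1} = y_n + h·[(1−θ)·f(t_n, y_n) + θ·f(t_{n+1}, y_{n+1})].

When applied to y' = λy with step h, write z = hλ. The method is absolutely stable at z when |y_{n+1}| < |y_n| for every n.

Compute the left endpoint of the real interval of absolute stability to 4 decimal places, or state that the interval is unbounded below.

z* = -3.7143.

Set f=λy, z=hλ:
  y_{n+1} = y_n + z·[10/13·y_n + 3/13·y_{n+1}] ⇒ (1 − 3/13z)y_{n+1} = (1 + 10/13z)y_n
  Hence R(z) = (1 + 10/13z)/(1 − 3/13z).

Find x<0 with |R(x)|<1.
x=-1.75: |R|=0.2466
R=−1: 1+10/13x = −1+3/13x ⇒ -7/13x=2 ⇒ x=2/(-7/13)=-3.7143
Confirm numerically:
  x=-3.513: |R|=0.94014 <1
  x=-3.292: |R|=0.87078 <1
  x=-2.350: |R|=0.52369 <1
  x=-2.138: |R|=0.43165 <1
  x=-3.969: |R|=1.07159 >1
  x=-3.836: |R|=1.03476 >1
  x=-3.737: |R|=1.00657 >1
Interval (-3.7143, 0).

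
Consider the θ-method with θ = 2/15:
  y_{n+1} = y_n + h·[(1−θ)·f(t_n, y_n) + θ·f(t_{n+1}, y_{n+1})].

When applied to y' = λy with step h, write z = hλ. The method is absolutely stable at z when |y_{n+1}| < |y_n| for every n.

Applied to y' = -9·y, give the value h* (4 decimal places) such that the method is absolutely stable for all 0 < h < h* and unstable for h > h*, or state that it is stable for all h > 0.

On y'=λy, z=hλ:
  y_{n+1} = y_n + z·[13/15·y_n + 2/15·y_{n+1}] ⇒ (1 − 2/15z)y_{n+1} = (1 + 13/15z)y_n
  R(z) = (1 + 13/15z)/(1 − 2/15z).

Solve |R(x)|<1 on ℝ⁻.
x=-0.36: |R|=0.6565
R=−1: 1+13/15x = −1+2/15x ⇒ -11/15x=2 ⇒ x=2/(-11/15)=-2.7273
Confirm numerically:
  x=-2.216: |R|=0.71058 <1
  x=-1.602: |R|=0.32004 <1
  x=-1.550: |R|=0.28453 <1
  x=-1.498: |R|=0.24861 <1
  x=-3.188: |R|=1.23709 >1
  x=-3.160: |R|=1.22326 >1
  x=-2.940: |R|=1.11207 >1
So |R|<1 on (-2.7273, 0).

(-2.7273,0); λ=-9 ⇒ h* = (30/11)/9 = 0.3030.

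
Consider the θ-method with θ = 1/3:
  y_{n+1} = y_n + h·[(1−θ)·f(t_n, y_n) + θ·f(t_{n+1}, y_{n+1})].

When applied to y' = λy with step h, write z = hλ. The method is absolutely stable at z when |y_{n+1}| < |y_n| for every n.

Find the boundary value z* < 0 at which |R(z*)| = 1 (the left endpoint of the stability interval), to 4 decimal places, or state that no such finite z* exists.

z* = -6.0000.

Test eqn y'=λy, z=hλ:
  y_{n+1} = y_n + z·[2/3·y_n + 1/3·y_{n+1}] ⇒ (1 − 1/3z)y_{n+1} = (1 + 2/3z)y_n
  ⇒ R(z) = (1 + 2/3z)/(1 − 1/3z).

Boundary: |R(x)|=1, x<0.
x=-1.49: |R|=0.0045
R=−1: 1+2/3x = −1+1/3x ⇒ -1/3x=2 ⇒ x=2/(-1/3)=-6.0000
Confirm numerically:
  x=-3.741: |R|=0.66489 <1
  x=-3.494: |R|=0.61411 <1
  x=-3.358: |R|=0.58446 <1
  x=-6.441: |R|=1.04671 >1
  x=-6.300: |R|=1.03226 >1
  x=-6.031: |R|=1.00343 >1
Interval (-6.0000, 0).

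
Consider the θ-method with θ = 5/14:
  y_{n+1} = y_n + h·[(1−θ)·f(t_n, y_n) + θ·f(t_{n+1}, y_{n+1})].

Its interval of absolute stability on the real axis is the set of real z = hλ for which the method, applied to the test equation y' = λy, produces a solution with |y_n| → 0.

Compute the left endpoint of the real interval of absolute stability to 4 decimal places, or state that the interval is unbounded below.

z* = -7.0000.

Set f=λy, z=hλ:
  y_{n+1} = y_n + z·[9/14·y_n + 5/14·y_{n+1}] ⇒ (1 − 5/14z)y_{n+1} = (1 + 9/14z)y_n
  Hence R(z) = (1 + 9/14z)/(1 − 5/14z).

Find x<0 with |R(x)|<1.
x=-0.37: |R|=0.6732
R=−1: 1+9/14x = −1+5/14x ⇒ -2/7x=2 ⇒ x=2/(-2/7)=-7.0000
Confirm numerically:
  x=-4.000: |R|=0.64706 <1
  x=-3.119: |R|=0.47545 <1
  x=-3.077: |R|=0.46599 <1
  x=-7.356: |R|=1.02804 >1
  x=-7.239: |R|=1.01905 >1
So |R|<1 on (-7.0000, 0).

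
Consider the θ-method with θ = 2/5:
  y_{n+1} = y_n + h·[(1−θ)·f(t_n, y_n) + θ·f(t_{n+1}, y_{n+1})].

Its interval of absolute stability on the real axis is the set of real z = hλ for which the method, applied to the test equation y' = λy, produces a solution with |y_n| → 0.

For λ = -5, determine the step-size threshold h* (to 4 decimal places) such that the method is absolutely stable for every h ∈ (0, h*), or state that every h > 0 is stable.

(-10.0000,0); λ=-5 ⇒ h* = (10)/5 = 2.0000.

Test eqn y'=λy, z=hλ:
  y_{n+1} = y_n + z·[3/5·y_n + 2/5·y_{n+1}] ⇒ (1 − 2/5z)y_{n+1} = (1 + 3/5z)y_n
  so R(z) = (1 + 3/5z)/(1 − 2/5z).

Boundary: |R(x)|=1, x<0.
x=-0.75: |R|=0.4231
R=−1: 1+3/5x = −1+2/5x ⇒ -1/5x=2 ⇒ x=2/(-1/5)=-10.0000
Confirm numerically:
  x=-9.133: |R|=0.96274 <1
  x=-5.110: |R|=0.67871 <1
  x=-4.607: |R|=0.62059 <1
  x=-4.153: |R|=0.56057 <1
  x=-10.388: |R|=1.01505 >1
  x=-10.268: |R|=1.01049 >1
  x=-10.183: |R|=1.00721 >1
Stable set (-10.0000, 0).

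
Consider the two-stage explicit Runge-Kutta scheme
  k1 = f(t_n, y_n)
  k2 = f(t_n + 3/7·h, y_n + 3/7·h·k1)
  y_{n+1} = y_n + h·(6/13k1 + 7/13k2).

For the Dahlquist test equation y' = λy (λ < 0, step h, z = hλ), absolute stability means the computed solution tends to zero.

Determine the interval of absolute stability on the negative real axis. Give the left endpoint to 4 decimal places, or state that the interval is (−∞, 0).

(-4.3333, 0).

Test eqn y'=λy, z=hλ:
  k1=λy_n ⇒ h·k1=z·y_n;  k2=λ(1+3/7z)y_n ⇒ h·k2=z(1+3/7z)y_n
  y_{n+1}/y_n = 1 + 6/13z + 7/13z(1+3/7z) = 1 + z + 3/13z²
  Hence R(z) = 1 + z + 3/13z².

Need |R(x)|<1, x<0.
x=-0.48: |R|=0.5732
R=1: x+3/13x²=0 ⇒ x=−13/3=-4.3333; min R=1−1/(4·3/13)=-0.0833>−1
Confirm numerically:
  x=-3.747: |R|=0.49300 <1
  x=-3.684: |R|=0.44797 <1
  x=-1.953: |R|=0.07280 <1
  x=-4.727: |R|=1.42943 >1
  x=-4.685: |R|=1.38021 >1
Stable set (-4.3333, 0).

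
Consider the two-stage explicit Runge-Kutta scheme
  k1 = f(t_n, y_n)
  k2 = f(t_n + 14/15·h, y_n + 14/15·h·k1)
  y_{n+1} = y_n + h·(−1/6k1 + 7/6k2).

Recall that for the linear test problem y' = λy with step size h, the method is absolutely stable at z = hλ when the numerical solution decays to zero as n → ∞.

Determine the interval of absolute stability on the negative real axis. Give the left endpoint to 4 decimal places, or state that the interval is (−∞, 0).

With y'=λy (z=hλ):
  k1=λy_n ⇒ h·k1=z·y_n;  k2=λ(1+14/15z)y_n ⇒ h·k2=z(1+14/15z)y_n
  y_{n+1}/y_n = 1 − 1/6z + 7/6z(1+14/15z) = 1 + z + 49/45z²
  ⇒ R(z) = 1 + z + 49/45z².

Need |R(x)|<1, x<0.
x=-0.72: |R|=0.8445
R=1: x+49/45x²=0 ⇒ x=−45/49=-0.9184; min R=1−1/(4·49/45)=0.7704>−1
Confirm numerically:
  x=-0.788: |R|=0.88814 <1
  x=-0.742: |R|=0.85750 <1
  x=-0.491: |R|=0.77151 <1
  x=-1.151: |R|=1.29156 >1
  x=-1.044: |R|=1.14282 >1
  x=-0.978: |R|=1.06350 >1
Interval (-0.9184, 0).

(-0.9184, 0).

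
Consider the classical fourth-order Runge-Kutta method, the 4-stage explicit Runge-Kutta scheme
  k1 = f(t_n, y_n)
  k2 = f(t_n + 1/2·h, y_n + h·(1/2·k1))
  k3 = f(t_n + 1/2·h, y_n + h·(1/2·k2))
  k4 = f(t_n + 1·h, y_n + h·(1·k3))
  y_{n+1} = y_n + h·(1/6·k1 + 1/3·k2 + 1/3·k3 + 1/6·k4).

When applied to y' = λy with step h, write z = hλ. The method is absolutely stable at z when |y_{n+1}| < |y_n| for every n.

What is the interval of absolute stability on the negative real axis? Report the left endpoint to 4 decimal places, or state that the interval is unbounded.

Test eqn y'=λy, z=hλ:
  order 4, 4-stage ⇒ R(z)=1+z+z^2/2+z^3/6+z^4/24
  (e.g. R(-1.27)=0.30345, |R|=0.30345)

Find x<0 with |R(x)|<1.
x=-1.27: |R|=0.3034
|R(-2.38)|=0.5422 |R(-1.96)|=0.3208 |R(-0.55)|=0.5773
Bisect:
  x_lo=-3.5195 |R|=2.8013  x_hi=-0.0607 |R|=0.9411
  mid=-1.79014 |R|=0.28394 →hi
  mid=-2.65484 |R|=0.82049 →hi
  mid=-3.08719 |R|=1.55911 →lo
  mid=-2.87102 |R|=1.13713 →lo
  mid=-2.76293 |R|=0.96680 →hi
  mid=-2.81697 |R|=1.04882 →lo
  mid=-2.78995 |R|=1.00704 →lo
  mid=-2.77644 |R|=0.98673 →hi
  mid=-2.78320 |R|=0.99684 →hi
  mid=-2.78657 |R|=1.00193 →lo
  ...
  [-2.78531,-2.78510] ⇒ x*=-2.7853
Interval (-2.7853, 0).

(-2.7853, 0).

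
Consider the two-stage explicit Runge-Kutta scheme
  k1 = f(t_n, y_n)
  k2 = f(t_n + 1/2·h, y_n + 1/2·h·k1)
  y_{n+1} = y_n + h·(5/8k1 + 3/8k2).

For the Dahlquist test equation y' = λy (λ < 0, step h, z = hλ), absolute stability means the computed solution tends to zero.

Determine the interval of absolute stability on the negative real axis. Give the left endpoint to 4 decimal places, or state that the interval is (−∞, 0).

(-5.3333, 0).

Test eqn y'=λy, z=hλ:
  k1=λy_n ⇒ h·k1=z·y_n;  k2=λ(1+1/2z)y_n ⇒ h·k2=z(1+1/2z)y_n
  y_{n+1}/y_n = 1 + 5/8z + 3/8z(1+1/2z) = 1 + z + 3/16z²
  R(z) = 1 + z + 3/16z².

Solve |R(x)|<1 on ℝ⁻.
x=-0.6: |R|=0.4675
R=1: x+3/16x²=0 ⇒ x=−16/3=-5.3333; min R=1−1/(4·3/16)=-0.3333>−1
Confirm numerically:
  x=-4.578: |R|=0.35164 <1
  x=-3.420: |R|=0.22693 <1
  x=-2.441: |R|=0.32378 <1
  x=-5.919: |R|=1.64998 >1
  x=-5.741: |R|=1.43883 >1
  x=-5.704: |R|=1.39643 >1
Stable set (-5.3333, 0).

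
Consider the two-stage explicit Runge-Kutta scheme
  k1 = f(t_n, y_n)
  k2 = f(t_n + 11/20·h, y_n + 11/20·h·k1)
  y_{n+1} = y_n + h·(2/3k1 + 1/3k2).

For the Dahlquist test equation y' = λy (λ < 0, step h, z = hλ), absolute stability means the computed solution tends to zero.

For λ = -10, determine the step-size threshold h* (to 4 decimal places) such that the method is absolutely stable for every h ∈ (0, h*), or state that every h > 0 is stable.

On y'=λy, z=hλ:
  k1=λy_n ⇒ h·k1=z·y_n;  k2=λ(1+11/20z)y_n ⇒ h·k2=z(1+11/20z)y_n
  y_{n+1}/y_n = 1 + 2/3z + 1/3z(1+11/20z) = 1 + z + 11/60z²
  so R(z) = 1 + z + 11/60z².

Need |R(x)|<1, x<0.
x=-1.65: |R|=0.1509
R=1: x+11/60x²=0 ⇒ x=−60/11=-5.4545; min R=1−1/(4·11/60)=-0.3636>−1
Confirm numerically:
  x=-5.353: |R|=0.90034 <1
  x=-3.193: |R|=0.32387 <1
  x=-2.257: |R|=0.32309 <1
  x=-5.922: |R|=1.50752 >1
  x=-5.544: |R|=1.09092 >1
Stable set (-5.4545, 0).

(-5.4545,0); λ=-10 ⇒ h* = (60/11)/10 = 0.5455.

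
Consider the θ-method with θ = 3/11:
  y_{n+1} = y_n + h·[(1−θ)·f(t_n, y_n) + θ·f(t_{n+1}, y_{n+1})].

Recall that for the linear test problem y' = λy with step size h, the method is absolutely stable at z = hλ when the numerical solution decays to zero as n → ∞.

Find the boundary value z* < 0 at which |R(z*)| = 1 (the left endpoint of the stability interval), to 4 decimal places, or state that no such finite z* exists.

z* = -4.4000.

Test eqn y'=λy, z=hλ:
  y_{n+1} = y_n + z·[8/11·y_n + 3/11·y_{n+1}] ⇒ (1 − 3/11z)y_{n+1} = (1 + 8/11z)y_n
  Hence R(z) = (1 + 8/11z)/(1 − 3/11z).

Need |R(x)|<1, x<0.
x=-1.31: |R|=0.0348
R=−1: 1+8/11x = −1+3/11x ⇒ -5/11x=2 ⇒ x=2/(-5/11)=-4.4000
Confirm numerically:
  x=-4.090: |R|=0.93339 <1
  x=-3.833: |R|=0.87399 <1
  x=-2.373: |R|=0.44064 <1
  x=-4.518: |R|=1.02403 >1
  x=-4.477: |R|=1.01576 >1
Stable set (-4.4000, 0).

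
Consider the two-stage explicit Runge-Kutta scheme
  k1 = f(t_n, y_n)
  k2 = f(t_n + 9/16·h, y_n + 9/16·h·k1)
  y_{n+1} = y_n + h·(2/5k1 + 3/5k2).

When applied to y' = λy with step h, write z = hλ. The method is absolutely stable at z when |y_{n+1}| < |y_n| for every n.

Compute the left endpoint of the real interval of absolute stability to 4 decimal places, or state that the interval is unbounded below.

On y'=λy, z=hλ:
  k1=λy_n ⇒ h·k1=z·y_n;  k2=λ(1+9/16z)y_n ⇒ h·k2=z(1+9/16z)y_n
  y_{n+1}/y_n = 1 + 2/5z + 3/5z(1+9/16z) = 1 + z + 27/80z²
  so R(z) = 1 + z + 27/80z².

Boundary: |R(x)|=1, x<0.
x=-0.91: |R|=0.3695
R=1: x+27/80x²=0 ⇒ x=−80/27=-2.9630; min R=1−1/(4·27/80)=0.2593>−1
Confirm numerically:
  x=-2.554: |R|=0.64748 <1
  x=-1.640: |R|=0.26774 <1
  x=-1.433: |R|=0.26005 <1
  x=-1.403: |R|=0.26134 <1
  x=-3.105: |R|=1.14885 >1
  x=-3.032: |R|=1.07065 >1
Stable set (-2.9630, 0).

left endpoint -2.9630.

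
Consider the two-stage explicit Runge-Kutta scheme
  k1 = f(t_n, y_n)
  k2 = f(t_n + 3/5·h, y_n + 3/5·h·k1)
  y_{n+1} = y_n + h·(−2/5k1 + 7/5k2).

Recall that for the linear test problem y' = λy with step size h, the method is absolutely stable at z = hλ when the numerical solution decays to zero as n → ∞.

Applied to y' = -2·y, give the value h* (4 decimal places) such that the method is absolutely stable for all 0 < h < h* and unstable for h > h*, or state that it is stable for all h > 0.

(-1.1905,0); λ=-2 ⇒ h* = (25/21)/2 = 0.5952.

Test eqn y'=λy, z=hλ:
  k1=λy_n ⇒ h·k1=z·y_n;  k2=λ(1+3/5z)y_n ⇒ h·k2=z(1+3/5z)y_n
  y_{n+1}/y_n = 1 − 2/5z + 7/5z(1+3/5z) = 1 + z + 21/25z²
  Hence R(z) = 1 + z + 21/25z².

Find x<0 with |R(x)|<1.
x=-0.95: |R|=0.8081
R=1: x+21/25x²=0 ⇒ x=−25/21=-1.1905; min R=1−1/(4·21/25)=0.7024>−1
Confirm numerically:
  x=-0.915: |R|=0.78827 <1
  x=-0.816: |R|=0.74332 <1
  x=-0.795: |R|=0.73590 <1
  x=-0.784: |R|=0.73231 <1
  x=-1.773: |R|=1.86756 >1
  x=-1.581: |R|=1.51863 >1
  x=-1.501: |R|=1.39152 >1
So |R|<1 on (-1.1905, 0).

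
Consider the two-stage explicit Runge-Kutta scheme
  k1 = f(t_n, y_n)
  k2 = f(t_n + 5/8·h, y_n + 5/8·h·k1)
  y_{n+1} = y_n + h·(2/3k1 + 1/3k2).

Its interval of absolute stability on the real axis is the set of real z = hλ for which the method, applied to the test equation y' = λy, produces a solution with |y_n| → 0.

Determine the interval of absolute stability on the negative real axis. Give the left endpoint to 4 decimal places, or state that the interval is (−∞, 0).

On y'=λy, z=hλ:
  k1=λy_n ⇒ h·k1=z·y_n;  k2=λ(1+5/8z)y_n ⇒ h·k2=z(1+5/8z)y_n
  y_{n+1}/y_n = 1 + 2/3z + 1/3z(1+5/8z) = 1 + z + 5/24z²
  so R(z) = 1 + z + 5/24z².

Solve |R(x)|<1 on ℝ⁻.
x=-0.42: |R|=0.6168
R=1: x+5/24x²=0 ⇒ x=−24/5=-4.8000; min R=1−1/(4·5/24)=-0.2000>−1
Confirm numerically:
  x=-3.557: |R|=0.07889 <1
  x=-3.490: |R|=0.04752 <1
  x=-2.778: |R|=0.17023 <1
  x=-5.236: |R|=1.47560 >1
  x=-5.167: |R|=1.39506 >1
  x=-4.941: |R|=1.14514 >1
So |R|<1 on (-4.8000, 0).

z∈(-4.8000,0).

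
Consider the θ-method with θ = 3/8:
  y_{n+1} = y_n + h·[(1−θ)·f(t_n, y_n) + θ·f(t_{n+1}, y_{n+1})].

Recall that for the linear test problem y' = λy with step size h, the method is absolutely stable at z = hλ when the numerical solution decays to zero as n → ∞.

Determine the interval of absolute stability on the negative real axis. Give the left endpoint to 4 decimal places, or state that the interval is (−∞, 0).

On y'=λy, z=hλ:
  y_{n+1} = y_n + z·[5/8·y_n + 3/8·y_{n+1}] ⇒ (1 − 3/8z)y_{n+1} = (1 + 5/8z)y_n
  R(z) = (1 + 5/8z)/(1 − 3/8z).

Boundary: |R(x)|=1, x<0.
x=-0.8: |R|=0.3846
R=−1: 1+5/8x = −1+3/8x ⇒ -1/4x=2 ⇒ x=2/(-1/4)=-8.0000
Confirm numerically:
  x=-5.389: |R|=0.78392 <1
  x=-4.917: |R|=0.72898 <1
  x=-4.481: |R|=0.67178 <1
  x=-4.018: |R|=0.60287 <1
  x=-8.465: |R|=1.02785 >1
  x=-8.334: |R|=1.02024 >1
  x=-8.141: |R|=1.00870 >1
Interval (-8.0000, 0).

(-8.0000, 0).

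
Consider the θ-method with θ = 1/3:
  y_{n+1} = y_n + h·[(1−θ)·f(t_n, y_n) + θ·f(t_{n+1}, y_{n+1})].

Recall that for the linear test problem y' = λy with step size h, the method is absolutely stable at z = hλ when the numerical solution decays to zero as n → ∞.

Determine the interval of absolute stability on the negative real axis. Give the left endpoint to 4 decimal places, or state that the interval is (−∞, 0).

On y'=λy, z=hλ:
  y_{n+1} = y_n + z·[2/3·y_n + 1/3·y_{n+1}] ⇒ (1 − 1/3z)y_{n+1} = (1 + 2/3z)y_n
  R(z) = (1 + 2/3z)/(1 − 1/3z).

Find x<0 with |R(x)|<1.
x=-0.74: |R|=0.4064
R=−1: 1+2/3x = −1+1/3x ⇒ -1/3x=2 ⇒ x=2/(-1/3)=-6.0000
Confirm numerically:
  x=-5.439: |R|=0.93352 <1
  x=-3.877: |R|=0.69129 <1
  x=-3.491: |R|=0.61346 <1
  x=-6.275: |R|=1.02965 >1
  x=-6.166: |R|=1.01811 >1
Interval (-6.0000, 0).

z∈(-6.0000,0).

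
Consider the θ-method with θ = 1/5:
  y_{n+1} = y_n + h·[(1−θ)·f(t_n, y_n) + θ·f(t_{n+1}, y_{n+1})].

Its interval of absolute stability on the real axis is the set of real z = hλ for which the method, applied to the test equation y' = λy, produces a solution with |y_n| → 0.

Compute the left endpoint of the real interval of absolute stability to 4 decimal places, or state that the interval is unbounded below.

left endpoint -3.3333.

Set f=λy, z=hλ:
  y_{n+1} = y_n + z·[4/5·y_n + 1/5·y_{n+1}] ⇒ (1 − 1/5z)y_{n+1} = (1 + 4/5z)y_n
  so R(z) = (1 + 4/5z)/(1 − 1/5z).

Find x<0 with |R(x)|<1.
x=-1.65: |R|=0.2406
R=−1: 1+4/5x = −1+1/5x ⇒ -3/5x=2 ⇒ x=2/(-3/5)=-3.3333
Confirm numerically:
  x=-2.507: |R|=0.66977 <1
  x=-2.151: |R|=0.50399 <1
  x=-1.784: |R|=0.31486 <1
  x=-1.519: |R|=0.16506 <1
  x=-3.759: |R|=1.14579 >1
  x=-3.534: |R|=1.07054 >1
  x=-3.421: |R|=1.03123 >1
So |R|<1 on (-3.3333, 0).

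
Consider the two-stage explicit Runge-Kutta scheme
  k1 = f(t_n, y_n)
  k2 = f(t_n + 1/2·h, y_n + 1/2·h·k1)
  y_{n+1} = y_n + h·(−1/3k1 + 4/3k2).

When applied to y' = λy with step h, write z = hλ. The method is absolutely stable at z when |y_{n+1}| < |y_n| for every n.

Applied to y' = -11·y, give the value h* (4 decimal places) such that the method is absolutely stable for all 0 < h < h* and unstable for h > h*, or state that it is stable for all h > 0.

(-1.5000,0); λ=-11 ⇒ h* = (3/2)/11 = 0.1364.

Test eqn y'=λy, z=hλ:
  k1=λy_n ⇒ h·k1=z·y_n;  k2=λ(1+1/2z)y_n ⇒ h·k2=z(1+1/2z)y_n
  y_{n+1}/y_n = 1 − 1/3z + 4/3z(1+1/2z) = 1 + z + 2/3z²
  Hence R(z) = 1 + z + 2/3z².

Solve |R(x)|<1 on ℝ⁻.
x=-1.06: |R|=0.6891
R=1: x+2/3x²=0 ⇒ x=−3/2=-1.5000; min R=1−1/(4·2/3)=0.6250>−1
Confirm numerically:
  x=-1.372: |R|=0.88292 <1
  x=-1.146: |R|=0.72954 <1
  x=-0.930: |R|=0.64660 <1
  x=-0.644: |R|=0.63249 <1
  x=-1.956: |R|=1.59462 >1
  x=-1.864: |R|=1.45233 >1
  x=-1.834: |R|=1.40837 >1
Stable set (-1.5000, 0).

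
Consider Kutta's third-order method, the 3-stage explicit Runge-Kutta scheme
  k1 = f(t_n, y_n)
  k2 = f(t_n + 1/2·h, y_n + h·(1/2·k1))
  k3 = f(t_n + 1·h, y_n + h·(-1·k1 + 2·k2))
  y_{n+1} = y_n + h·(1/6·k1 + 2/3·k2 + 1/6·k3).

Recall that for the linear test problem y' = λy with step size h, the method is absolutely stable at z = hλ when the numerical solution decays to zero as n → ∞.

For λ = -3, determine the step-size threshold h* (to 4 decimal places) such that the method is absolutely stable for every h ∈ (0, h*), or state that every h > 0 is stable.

With y'=λy (z=hλ):
  order 3, 3-stage ⇒ R(z)=1+z+z^2/2+z^3/6
  (e.g. R(-1.21)=0.22679, |R|=0.22679)

Boundary: |R(x)|=1, x<0.
x=-1.21: |R|=0.2268
|R(-2.69)|=1.3161 |R(-2.25)|=0.6172 |R(-1.63)|=0.0233
Bisect:
  x_lo=-3.2507 |R|=2.6923  x_hi=-0.0581 |R|=0.9435
  mid=-1.65443 |R|=0.04059 →hi
  mid=-2.45258 |R|=0.90377 →hi
  mid=-2.85165 |R|=1.65060 →lo
  mid=-2.65212 |R|=1.24430 →lo
  mid=-2.55235 |R|=1.06631 →lo
  mid=-2.50246 |R|=0.98317 →hi
  mid=-2.52740 |R|=1.02427 →lo
  ...
  [-2.51279,-2.51260] ⇒ x*=-2.5127
So |R|<1 on (-2.5127, 0).

(-2.5127,0); λ=-3 ⇒ h* = 0.8376.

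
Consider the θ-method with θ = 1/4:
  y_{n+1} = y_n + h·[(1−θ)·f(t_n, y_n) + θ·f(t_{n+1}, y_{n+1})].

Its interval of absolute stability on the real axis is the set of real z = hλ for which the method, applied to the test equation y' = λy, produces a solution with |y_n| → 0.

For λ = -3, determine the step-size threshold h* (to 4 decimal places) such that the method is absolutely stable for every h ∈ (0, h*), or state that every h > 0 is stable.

Test eqn y'=λy, z=hλ:
  y_{n+1} = y_n + z·[3/4·y_n + 1/4·y_{n+1}] ⇒ (1 − 1/4z)y_{n+1} = (1 + 3/4z)y_n
  ⇒ R(z) = (1 + 3/4z)/(1 − 1/4z).

Need |R(x)|<1, x<0.
x=-0.83: |R|=0.3126
R=−1: 1+3/4x = −1+1/4x ⇒ -1/2x=2 ⇒ x=2/(-1/2)=-4.0000
Confirm numerically:
  x=-3.104: |R|=0.74775 <1
  x=-2.706: |R|=0.61408 <1
  x=-2.313: |R|=0.46555 <1
  x=-2.158: |R|=0.40175 <1
  x=-4.464: |R|=1.10964 >1
  x=-4.420: |R|=1.09976 >1
So |R|<1 on (-4.0000, 0).

(-4.0000,0); λ=-3 ⇒ h* = (4)/3 = 1.3333.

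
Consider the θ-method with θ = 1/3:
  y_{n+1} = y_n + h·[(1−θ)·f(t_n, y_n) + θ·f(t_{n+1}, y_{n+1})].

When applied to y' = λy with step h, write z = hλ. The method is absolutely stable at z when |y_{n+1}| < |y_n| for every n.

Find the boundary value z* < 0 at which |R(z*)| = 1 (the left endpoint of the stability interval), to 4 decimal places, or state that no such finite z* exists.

z* = -6.0000.

Test eqn y'=λy, z=hλ:
  y_{n+1} = y_n + z·[2/3·y_n + 1/3·y_{n+1}] ⇒ (1 − 1/3z)y_{n+1} = (1 + 2/3z)y_n
  so R(z) = (1 + 2/3z)/(1 − 1/3z).

Solve |R(x)|<1 on ℝ⁻.
x=-1.64: |R|=0.0603
R=−1: 1+2/3x = −1+1/3x ⇒ -1/3x=2 ⇒ x=2/(-1/3)=-6.0000
Confirm numerically:
  x=-4.485: |R|=0.79760 <1
  x=-4.151: |R|=0.74143 <1
  x=-2.928: |R|=0.48178 <1
  x=-6.315: |R|=1.03382 >1
  x=-6.289: |R|=1.03111 >1
  x=-6.275: |R|=1.02965 >1
Interval (-6.0000, 0).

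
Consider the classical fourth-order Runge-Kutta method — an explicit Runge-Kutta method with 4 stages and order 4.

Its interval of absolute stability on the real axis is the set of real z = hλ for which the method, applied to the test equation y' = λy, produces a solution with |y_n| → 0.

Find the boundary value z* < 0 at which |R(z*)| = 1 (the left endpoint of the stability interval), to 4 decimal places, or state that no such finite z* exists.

With y'=λy (z=hλ):
  order 4, 4-stage ⇒ R(z)=1+z+z^2/2+z^3/6+z^4/24
  (e.g. R(-1.07)=0.35289, |R|=0.35289)

Need |R(x)|<1, x<0.
x=-1.07: |R|=0.3529
|R(-2.87)|=1.1354 |R(-2.73)|=0.9198 |R(-2.54)|=0.6889
Bisect:
  x_lo=-3.1668 |R|=1.7450  x_hi=-0.2621 |R|=0.7695
  mid=-1.71444 |R|=0.27531 →hi
  mid=-2.44062 |R|=0.59311 →hi
  mid=-2.80371 |R|=1.02812 →lo
  mid=-2.62216 |R|=0.78065 →hi
  mid=-2.71294 |R|=0.89628 →hi
  mid=-2.75832 |R|=0.96009 →hi
  mid=-2.78102 |R|=0.99357 →hi
  ...
  [-2.78545,-2.78527] ⇒ x*=-2.7853
Interval (-2.7853, 0).

z* = -2.7853.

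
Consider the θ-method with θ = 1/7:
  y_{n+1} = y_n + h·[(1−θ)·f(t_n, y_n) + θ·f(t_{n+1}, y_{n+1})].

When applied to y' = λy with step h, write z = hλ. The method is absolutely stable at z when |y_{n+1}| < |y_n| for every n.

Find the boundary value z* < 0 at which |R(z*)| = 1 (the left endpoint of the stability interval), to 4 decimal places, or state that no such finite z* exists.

Test eqn y'=λy, z=hλ:
  y_{n+1} = y_n + z·[6/7·y_n + 1/7·y_{n+1}] ⇒ (1 − 1/7z)y_{n+1} = (1 + 6/7z)y_n
  R(z) = (1 + 6/7z)/(1 − 1/7z).

Find x<0 with |R(x)|<1.
x=-0.77: |R|=0.3063
R=−1: 1+6/7x = −1+1/7x ⇒ -5/7x=2 ⇒ x=2/(-5/7)=-2.8000
Confirm numerically:
  x=-2.507: |R|=0.84590 <1
  x=-2.274: |R|=0.71641 <1
  x=-1.852: |R|=0.46453 <1
  x=-1.707: |R|=0.37234 <1
  x=-3.320: |R|=1.25194 >1
  x=-3.290: |R|=1.23810 >1
  x=-2.865: |R|=1.03294 >1
So |R|<1 on (-2.8000, 0).

left endpoint -2.8000.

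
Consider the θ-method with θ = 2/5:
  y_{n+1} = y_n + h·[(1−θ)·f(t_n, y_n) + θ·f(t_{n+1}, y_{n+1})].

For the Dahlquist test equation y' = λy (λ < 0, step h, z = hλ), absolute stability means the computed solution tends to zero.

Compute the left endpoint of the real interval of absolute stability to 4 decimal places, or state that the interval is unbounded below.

z* = -10.0000.

On y'=λy, z=hλ:
  y_{n+1} = y_n + z·[3/5·y_n + 2/5·y_{n+1}] ⇒ (1 − 2/5z)y_{n+1} = (1 + 3/5z)y_n
  Hence R(z) = (1 + 3/5z)/(1 − 2/5z).

Boundary: |R(x)|=1, x<0.
x=-1.02: |R|=0.2756
R=−1: 1+3/5x = −1+2/5x ⇒ -1/5x=2 ⇒ x=2/(-1/5)=-10.0000
Confirm numerically:
  x=-7.076: |R|=0.84733 <1
  x=-6.933: |R|=0.83743 <1
  x=-5.125: |R|=0.68033 <1
  x=-10.546: |R|=1.02093 >1
  x=-10.063: |R|=1.00251 >1
Stable set (-10.0000, 0).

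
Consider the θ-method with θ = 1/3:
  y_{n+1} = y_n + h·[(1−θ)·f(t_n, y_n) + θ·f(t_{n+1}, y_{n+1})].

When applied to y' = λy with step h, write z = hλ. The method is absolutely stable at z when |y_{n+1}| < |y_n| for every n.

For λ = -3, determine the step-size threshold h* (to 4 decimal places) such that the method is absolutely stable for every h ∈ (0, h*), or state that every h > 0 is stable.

(-6.0000,0); λ=-3 ⇒ h* = (6)/3 = 2.0000.

Test eqn y'=λy, z=hλ:
  y_{n+1} = y_n + z·[2/3·y_n + 1/3·y_{n+1}] ⇒ (1 − 1/3z)y_{n+1} = (1 + 2/3z)y_n
  ⇒ R(z) = (1 + 2/3z)/(1 − 1/3z).

Boundary: |R(x)|=1, x<0.
x=-0.33: |R|=0.7027
R=−1: 1+2/3x = −1+1/3x ⇒ -1/3x=2 ⇒ x=2/(-1/3)=-6.0000
Confirm numerically:
  x=-3.977: |R|=0.71005 <1
  x=-3.139: |R|=0.53396 <1
  x=-2.407: |R|=0.33549 <1
  x=-6.392: |R|=1.04174 >1
Interval (-6.0000, 0).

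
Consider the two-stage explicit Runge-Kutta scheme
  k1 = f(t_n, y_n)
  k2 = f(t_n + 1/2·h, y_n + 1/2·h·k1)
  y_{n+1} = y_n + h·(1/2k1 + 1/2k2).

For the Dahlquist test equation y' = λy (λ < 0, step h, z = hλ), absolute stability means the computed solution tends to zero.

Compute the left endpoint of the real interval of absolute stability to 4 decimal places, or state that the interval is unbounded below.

left endpoint -4.0000.

Test eqn y'=λy, z=hλ:
  k1=λy_n ⇒ h·k1=z·y_n;  k2=λ(1+1/2z)y_n ⇒ h·k2=z(1+1/2z)y_n
  y_{n+1}/y_n = 1 + 1/2z + 1/2z(1+1/2z) = 1 + z + 1/4z²
  so R(z) = 1 + z + 1/4z².

Solve |R(x)|<1 on ℝ⁻.
x=-0.78: |R|=0.3721
R=1: x+1/4x²=0 ⇒ x=−4=-4.0000; min R=1−1/(4·1/4)=0.0000>−1
Confirm numerically:
  x=-3.801: |R|=0.81090 <1
  x=-3.632: |R|=0.66586 <1
  x=-2.324: |R|=0.02624 <1
  x=-1.627: |R|=0.03478 <1
  x=-4.407: |R|=1.44841 >1
  x=-4.320: |R|=1.34560 >1
Stable set (-4.0000, 0).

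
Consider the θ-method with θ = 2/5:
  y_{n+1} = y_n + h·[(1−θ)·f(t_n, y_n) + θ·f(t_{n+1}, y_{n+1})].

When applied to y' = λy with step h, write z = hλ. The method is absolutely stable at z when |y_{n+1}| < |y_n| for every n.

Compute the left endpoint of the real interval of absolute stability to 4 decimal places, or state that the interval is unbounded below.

z* = -10.0000.

Set f=λy, z=hλ:
  y_{n+1} = y_n + z·[3/5·y_n + 2/5·y_{n+1}] ⇒ (1 − 2/5z)y_{n+1} = (1 + 3/5z)y_n
  R(z) = (1 + 3/5z)/(1 − 2/5z).

Need |R(x)|<1, x<0.
x=-0.65: |R|=0.4841
R=−1: 1+3/5x = −1+2/5x ⇒ -1/5x=2 ⇒ x=2/(-1/5)=-10.0000
Confirm numerically:
  x=-9.893: |R|=0.99568 <1
  x=-9.739: |R|=0.98934 <1
  x=-6.943: |R|=0.83813 <1
  x=-10.593: |R|=1.02265 >1
  x=-10.522: |R|=1.02004 >1
Interval (-10.0000, 0).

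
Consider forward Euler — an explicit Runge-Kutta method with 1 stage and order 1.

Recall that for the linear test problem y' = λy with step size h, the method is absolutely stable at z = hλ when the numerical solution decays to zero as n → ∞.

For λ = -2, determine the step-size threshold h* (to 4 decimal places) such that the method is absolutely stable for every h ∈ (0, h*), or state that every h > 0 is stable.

(-2.0000,0); λ=-2 ⇒ h* = 1.0000.

Set f=λy, z=hλ:
  order 1, 1-stage ⇒ R(z)=1+z
  (e.g. R(-0.41)=0.59000, |R|=0.59000)

Solve |R(x)|<1 on ℝ⁻.
x=-0.41: |R|=0.5900
|R(-1.12)|=0.1200 |R(-1.06)|=0.0600 |R(-0.54)|=0.4600
Bisect:
  x_lo=-2.4854 |R|=1.4854  x_hi=-0.2669 |R|=0.7331
  mid=-1.37615 |R|=0.37615 →hi
  mid=-1.93078 |R|=0.93078 →hi
  mid=-2.20809 |R|=1.20809 →lo
  mid=-2.06943 |R|=1.06943 →lo
  mid=-2.00011 |R|=1.00011 →lo
  mid=-1.96544 |R|=0.96544 →hi
  mid=-1.98277 |R|=0.98277 →hi
  mid=-1.99144 |R|=0.99144 →hi
  ...
  [-2.00011,-1.99997] ⇒ x*=-2.0000
Interval (-2.0000, 0).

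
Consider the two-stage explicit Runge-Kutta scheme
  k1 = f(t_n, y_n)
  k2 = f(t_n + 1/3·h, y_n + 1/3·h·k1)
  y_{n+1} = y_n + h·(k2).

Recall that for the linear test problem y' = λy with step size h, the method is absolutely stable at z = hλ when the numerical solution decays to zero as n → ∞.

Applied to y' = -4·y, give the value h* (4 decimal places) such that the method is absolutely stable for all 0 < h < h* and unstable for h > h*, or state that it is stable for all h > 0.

(-3.0000,0); λ=-4 ⇒ h* = (3)/4 = 0.7500.

On y'=λy, z=hλ:
  k1=λy_n ⇒ h·k1=z·y_n;  k2=λ(1+1/3z)y_n ⇒ h·k2=z(1+1/3z)y_n
  y_{n+1}/y_n = 1 + z(1+1/3z) = 1 + z + 1/3z²
  Hence R(z) = 1 + z + 1/3z².

Solve |R(x)|<1 on ℝ⁻.
x=-0.85: |R|=0.3908
R=1: x+1/3x²=0 ⇒ x=−3=-3.0000; min R=1−1/(4·1/3)=0.2500>−1
Confirm numerically:
  x=-2.155: |R|=0.39301 <1
  x=-1.905: |R|=0.30468 <1
  x=-1.836: |R|=0.28763 <1
  x=-1.368: |R|=0.25581 <1
  x=-3.593: |R|=1.71022 >1
  x=-3.393: |R|=1.44448 >1
  x=-3.173: |R|=1.18298 >1
Interval (-3.0000, 0).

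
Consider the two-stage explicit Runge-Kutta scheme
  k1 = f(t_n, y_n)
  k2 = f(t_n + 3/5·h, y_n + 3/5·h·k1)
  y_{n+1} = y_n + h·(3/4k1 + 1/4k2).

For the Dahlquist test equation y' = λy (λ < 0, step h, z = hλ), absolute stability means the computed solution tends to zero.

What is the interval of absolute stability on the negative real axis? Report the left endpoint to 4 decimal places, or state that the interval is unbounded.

z∈(-6.6667,0).

Set f=λy, z=hλ:
  k1=λy_n ⇒ h·k1=z·y_n;  k2=λ(1+3/5z)y_n ⇒ h·k2=z(1+3/5z)y_n
  y_{n+1}/y_n = 1 + 3/4z + 1/4z(1+3/5z) = 1 + z + 3/20z²
  R(z) = 1 + z + 3/20z².

Solve |R(x)|<1 on ℝ⁻.
x=-0.42: |R|=0.6065
R=1: x+3/20x²=0 ⇒ x=−20/3=-6.6667; min R=1−1/(4·3/20)=-0.6667>−1
Confirm numerically:
  x=-5.786: |R|=0.23567 <1
  x=-4.526: |R|=0.45330 <1
  x=-3.019: |R|=0.65185 <1
  x=-7.230: |R|=1.61094 >1
  x=-7.104: |R|=1.46602 >1
  x=-6.821: |R|=1.15791 >1
Interval (-6.6667, 0).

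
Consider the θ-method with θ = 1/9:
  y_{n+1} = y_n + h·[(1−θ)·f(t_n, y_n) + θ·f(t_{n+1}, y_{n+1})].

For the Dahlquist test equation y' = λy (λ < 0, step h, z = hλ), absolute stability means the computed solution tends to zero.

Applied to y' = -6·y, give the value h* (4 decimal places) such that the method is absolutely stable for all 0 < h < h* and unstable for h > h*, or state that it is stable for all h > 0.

With y'=λy (z=hλ):
  y_{n+1} = y_n + z·[8/9·y_n + 1/9·y_{n+1}] ⇒ (1 − 1/9z)y_{n+1} = (1 + 8/9z)y_n
  so R(z) = (1 + 8/9z)/(1 − 1/9z).

Find x<0 with |R(x)|<1.
x=-0.59: |R|=0.4463
R=−1: 1+8/9x = −1+1/9x ⇒ -7/9x=2 ⇒ x=2/(-7/9)=-2.5714
Confirm numerically:
  x=-2.143: |R|=0.73086 <1
  x=-1.936: |R|=0.59327 <1
  x=-1.876: |R|=0.55241 <1
  x=-2.881: |R|=1.18239 >1
  x=-2.830: |R|=1.15300 >1
  x=-2.790: |R|=1.12977 >1
Interval (-2.5714, 0).

(-2.5714,0); λ=-6 ⇒ h* = (18/7)/6 = 0.4286.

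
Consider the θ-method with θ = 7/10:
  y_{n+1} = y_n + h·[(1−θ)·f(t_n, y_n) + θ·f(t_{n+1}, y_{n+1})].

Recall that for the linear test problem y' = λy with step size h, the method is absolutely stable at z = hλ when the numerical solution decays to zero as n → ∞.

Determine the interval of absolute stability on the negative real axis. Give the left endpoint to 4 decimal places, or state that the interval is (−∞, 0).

interval (−∞, 0).

Set f=λy, z=hλ:
  y_{n+1} = y_n + z·[3/10·y_n + 7/10·y_{n+1}] ⇒ (1 − 7/10z)y_{n+1} = (1 + 3/10z)y_n
  so R(z) = (1 + 3/10z)/(1 − 7/10z).

Boundary: |R(x)|=1, x<0.
x=-1.36: |R|=0.3033
x=-2: |R|=0.1667
x=-10: |R|=0.2500
x=-100: |R|=0.4085
θ=7/10≥1/2 ⇒ |1+3/10x|<|1−7/10x| ∀x<0 ⇒ unbounded interval.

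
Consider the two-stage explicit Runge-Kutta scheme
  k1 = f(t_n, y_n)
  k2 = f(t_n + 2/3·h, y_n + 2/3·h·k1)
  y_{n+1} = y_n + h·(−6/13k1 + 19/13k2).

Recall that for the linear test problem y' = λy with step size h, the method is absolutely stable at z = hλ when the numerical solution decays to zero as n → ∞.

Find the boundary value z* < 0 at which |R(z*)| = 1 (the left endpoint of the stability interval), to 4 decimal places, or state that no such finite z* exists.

Set f=λy, z=hλ:
  k1=λy_n ⇒ h·k1=z·y_n;  k2=λ(1+2/3z)y_n ⇒ h·k2=z(1+2/3z)y_n
  y_{n+1}/y_n = 1 − 6/13z + 19/13z(1+2/3z) = 1 + z + 38/39z²
  so R(z) = 1 + z + 38/39z².

Solve |R(x)|<1 on ℝ⁻.
x=-1.74: |R|=2.2100
R=1: x+38/39x²=0 ⇒ x=−39/38=-1.0263; min R=1−1/(4·38/39)=0.7434>−1
Confirm numerically:
  x=-0.913: |R|=0.89920 <1
  x=-0.812: |R|=0.83044 <1
  x=-0.693: |R|=0.77493 <1
  x=-0.529: |R|=0.74367 <1
  x=-1.395: |R|=1.50113 >1
  x=-1.307: |R|=1.35745 >1
  x=-1.106: |R|=1.08587 >1
So |R|<1 on (-1.0263, 0).

z* = -1.0263.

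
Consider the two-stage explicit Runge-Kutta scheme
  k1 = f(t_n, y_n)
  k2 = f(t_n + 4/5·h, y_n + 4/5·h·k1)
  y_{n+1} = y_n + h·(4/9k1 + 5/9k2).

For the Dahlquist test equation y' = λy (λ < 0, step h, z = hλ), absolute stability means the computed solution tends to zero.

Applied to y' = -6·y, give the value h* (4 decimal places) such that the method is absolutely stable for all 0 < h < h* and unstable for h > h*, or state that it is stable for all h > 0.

(-2.2500,0); λ=-6 ⇒ h* = (9/4)/6 = 0.3750.

On y'=λy, z=hλ:
  k1=λy_n ⇒ h·k1=z·y_n;  k2=λ(1+4/5z)y_n ⇒ h·k2=z(1+4/5z)y_n
  y_{n+1}/y_n = 1 + 4/9z + 5/9z(1+4/5z) = 1 + z + 4/9z²
  so R(z) = 1 + z + 4/9z².

Find x<0 with |R(x)|<1.
x=-1.65: |R|=0.5600
R=1: x+4/9x²=0 ⇒ x=−9/4=-2.2500; min R=1−1/(4·4/9)=0.4375>−1
Confirm numerically:
  x=-1.903: |R|=0.70652 <1
  x=-1.731: |R|=0.60072 <1
  x=-1.314: |R|=0.45338 <1
  x=-1.045: |R|=0.44034 <1
  x=-2.552: |R|=1.34254 >1
  x=-2.403: |R|=1.16340 >1
So |R|<1 on (-2.2500, 0).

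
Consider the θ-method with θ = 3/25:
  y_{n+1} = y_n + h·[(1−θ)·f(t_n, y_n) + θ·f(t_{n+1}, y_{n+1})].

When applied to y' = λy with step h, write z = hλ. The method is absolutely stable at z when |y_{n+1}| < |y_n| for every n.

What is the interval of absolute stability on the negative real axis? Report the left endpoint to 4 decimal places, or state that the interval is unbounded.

(-2.6316, 0).

On y'=λy, z=hλ:
  y_{n+1} = y_n + z·[22/25·y_n + 3/25·y_{n+1}] ⇒ (1 − 3/25z)y_{n+1} = (1 + 22/25z)y_n
  R(z) = (1 + 22/25z)/(1 − 3/25z).

Need |R(x)|<1, x<0.
x=-1.75: |R|=0.4463
R=−1: 1+22/25x = −1+3/25x ⇒ -19/25x=2 ⇒ x=2/(-19/25)=-2.6316
Confirm numerically:
  x=-1.435: |R|=0.22419 <1
  x=-1.226: |R|=0.06876 <1
  x=-1.219: |R|=0.06344 <1
  x=-3.030: |R|=1.22206 >1
  x=-2.877: |R|=1.13865 >1
  x=-2.852: |R|=1.12481 >1
Interval (-2.6316, 0).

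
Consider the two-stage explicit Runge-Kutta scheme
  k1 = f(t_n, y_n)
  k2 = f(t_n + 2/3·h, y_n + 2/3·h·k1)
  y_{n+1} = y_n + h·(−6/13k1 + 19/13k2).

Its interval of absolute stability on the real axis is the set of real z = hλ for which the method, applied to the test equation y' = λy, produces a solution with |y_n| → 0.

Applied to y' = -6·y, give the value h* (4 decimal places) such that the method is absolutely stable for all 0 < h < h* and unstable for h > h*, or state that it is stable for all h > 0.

(-1.0263,0); λ=-6 ⇒ h* = (39/38)/6 = 0.1711.

With y'=λy (z=hλ):
  k1=λy_n ⇒ h·k1=z·y_n;  k2=λ(1+2/3z)y_n ⇒ h·k2=z(1+2/3z)y_n
  y_{n+1}/y_n = 1 − 6/13z + 19/13z(1+2/3z) = 1 + z + 38/39z²
  ⇒ R(z) = 1 + z + 38/39z².

Boundary: |R(x)|=1, x<0.
x=-0.7: |R|=0.7774
R=1: x+38/39x²=0 ⇒ x=−39/38=-1.0263; min R=1−1/(4·38/39)=0.7434>−1
Confirm numerically:
  x=-0.905: |R|=0.89302 <1
  x=-0.618: |R|=0.75413 <1
  x=-0.612: |R|=0.75294 <1
  x=-1.523: |R|=1.73705 >1
  x=-1.263: |R|=1.29127 >1
  x=-1.205: |R|=1.20979 >1
So |R|<1 on (-1.0263, 0).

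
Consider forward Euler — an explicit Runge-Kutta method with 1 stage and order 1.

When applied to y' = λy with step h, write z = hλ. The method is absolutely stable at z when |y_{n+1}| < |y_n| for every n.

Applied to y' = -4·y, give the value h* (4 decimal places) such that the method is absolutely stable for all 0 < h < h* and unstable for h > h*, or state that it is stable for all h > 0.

(-2.0000,0); λ=-4 ⇒ h* = 0.5000.

With y'=λy (z=hλ):
  order 1, 1-stage ⇒ R(z)=1+z
  (e.g. R(-1.32)=-0.32000, |R|=0.32000)

Boundary: |R(x)|=1, x<0.
x=-1.32: |R|=0.3200
|R(-2.08)|=1.0800 |R(-1.97)|=0.9700 |R(-1.07)|=0.0700
Bisect:
  x_lo=-2.5237 |R|=1.5237  x_hi=-0.1295 |R|=0.8705
  mid=-1.32661 |R|=0.32661 →hi
  mid=-1.92514 |R|=0.92514 →hi
  mid=-2.22440 |R|=1.22440 →lo
  mid=-2.07477 |R|=1.07477 →lo
  mid=-1.99996 |R|=0.99996 →hi
  mid=-2.03736 |R|=1.03736 →lo
  mid=-2.01866 |R|=1.01866 →lo
  mid=-2.00931 |R|=1.00931 →lo
  mid=-2.00463 |R|=1.00463 →lo
  ...
  [-2.00010,-1.99996] ⇒ x*=-2.0000
So |R|<1 on (-2.0000, 0).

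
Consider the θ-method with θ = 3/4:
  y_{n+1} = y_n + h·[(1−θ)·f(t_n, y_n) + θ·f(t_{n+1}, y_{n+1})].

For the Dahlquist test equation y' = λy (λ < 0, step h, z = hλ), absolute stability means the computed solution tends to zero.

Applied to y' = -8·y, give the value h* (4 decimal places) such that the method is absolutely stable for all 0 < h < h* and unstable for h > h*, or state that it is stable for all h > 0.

(−∞, 0) — no finite endpoint. Any h>0 works for λ=-8.

Test eqn y'=λy, z=hλ:
  y_{n+1} = y_n + z·[1/4·y_n + 3/4·y_{n+1}] ⇒ (1 − 3/4z)y_{n+1} = (1 + 1/4z)y_n
  ⇒ R(z) = (1 + 1/4z)/(1 − 3/4z).

Solve |R(x)|<1 on ℝ⁻.
x=-0.64: |R|=0.5676
x=-2: |R|=0.2000
x=-10: |R|=0.1765
x=-100: |R|=0.3158
θ=3/4≥1/2 ⇒ |1+1/4x|<|1−3/4x| ∀x<0 ⇒ interval (−∞,0).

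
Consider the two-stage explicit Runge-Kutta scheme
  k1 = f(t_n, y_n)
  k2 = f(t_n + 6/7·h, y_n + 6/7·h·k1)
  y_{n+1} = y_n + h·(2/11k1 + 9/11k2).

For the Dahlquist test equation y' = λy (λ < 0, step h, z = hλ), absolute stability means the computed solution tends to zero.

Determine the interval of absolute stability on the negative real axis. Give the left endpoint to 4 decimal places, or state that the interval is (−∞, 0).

Set f=λy, z=hλ:
  k1=λy_n ⇒ h·k1=z·y_n;  k2=λ(1+6/7z)y_n ⇒ h·k2=z(1+6/7z)y_n
  y_{n+1}/y_n = 1 + 2/11z + 9/11z(1+6/7z) = 1 + z + 54/77z²
  R(z) = 1 + z + 54/77z².

Solve |R(x)|<1 on ℝ⁻.
x=-1.55: |R|=1.1349
R=1: x+54/77x²=0 ⇒ x=−77/54=-1.4259; min R=1−1/(4·54/77)=0.6435>−1
Confirm numerically:
  x=-1.233: |R|=0.83318 <1
  x=-0.829: |R|=0.65296 <1
  x=-0.613: |R|=0.65053 <1
  x=-1.687: |R|=1.30887 >1
  x=-1.684: |R|=1.30478 >1
  x=-1.553: |R|=1.13840 >1
Interval (-1.4259, 0).

z∈(-1.4259,0).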